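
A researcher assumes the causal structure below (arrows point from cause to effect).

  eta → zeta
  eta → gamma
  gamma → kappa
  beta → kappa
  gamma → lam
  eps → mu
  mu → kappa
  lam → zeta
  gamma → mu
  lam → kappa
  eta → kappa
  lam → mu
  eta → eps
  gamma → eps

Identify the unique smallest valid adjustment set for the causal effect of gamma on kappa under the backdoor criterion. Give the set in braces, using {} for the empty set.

{eta}

Variables eligible for adjustment (non-descendants of gamma, excluding gamma and kappa): {beta, eta}.
Backdoor paths from gamma to kappa:
  P1: gamma <- eta -> eps -> mu <- lam -> kappa
  P2: gamma <- eta -> eps -> mu -> kappa
  P3: gamma <- eta -> kappa
  P4: gamma <- eta -> zeta <- lam -> mu -> kappa
  P5: gamma <- eta -> zeta <- lam -> kappa
The empty set is not sufficient: P2 (gamma <- eta -> eps -> mu -> kappa) has no collider blocking it and no conditioned non-collider, so it is open.
Try {eta}:
  P1: blocked at fork node eta ∈ conditioning set.
  P2: blocked at fork node eta ∈ conditioning set.
  P3: blocked at fork node eta ∈ conditioning set.
  P4: blocked at fork node eta ∈ conditioning set.
  P5: blocked at fork node eta ∈ conditioning set.
{eta} contains no descendant of gamma and blocks every backdoor path.
No other singleton works — e.g. {beta} leaves P2 open — so {eta} is the unique smallest valid adjustment set.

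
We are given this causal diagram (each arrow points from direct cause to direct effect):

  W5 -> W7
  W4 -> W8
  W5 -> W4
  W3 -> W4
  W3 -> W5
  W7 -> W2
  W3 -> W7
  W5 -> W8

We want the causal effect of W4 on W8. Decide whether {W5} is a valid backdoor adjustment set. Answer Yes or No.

Yes

Backdoor paths from W4 to W8 (paths whose first edge points into W4):
  P1: W4 <- W3 -> W5 -> W8
  P2: W4 <- W3 -> W7 <- W5 -> W8
  P3: W4 <- W5 -> W8
Condition 1 (no descendant of W4 in the set): holds — descendants of W4 are {W8}; none are in {W5}.
Condition 2 (every backdoor path blocked by {W5}):
  P1: blocked at chain node W5 ∈ conditioning set.
  P2: blocked at collider W7 (neither it nor any descendant is in the conditioning set).
  P3: blocked at fork node W5 ∈ conditioning set.
{W5} satisfies the backdoor criterion.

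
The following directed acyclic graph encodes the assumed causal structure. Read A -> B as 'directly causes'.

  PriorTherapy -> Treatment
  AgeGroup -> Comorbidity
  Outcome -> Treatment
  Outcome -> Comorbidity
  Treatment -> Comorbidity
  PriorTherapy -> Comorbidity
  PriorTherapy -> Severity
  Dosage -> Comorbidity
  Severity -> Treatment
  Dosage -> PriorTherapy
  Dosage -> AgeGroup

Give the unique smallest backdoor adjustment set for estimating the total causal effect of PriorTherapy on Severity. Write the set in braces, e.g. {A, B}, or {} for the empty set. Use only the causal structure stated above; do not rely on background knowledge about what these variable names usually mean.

{}

Variables eligible for adjustment (non-descendants of PriorTherapy, excluding PriorTherapy and Severity): {AgeGroup, Dosage, Outcome}.
Backdoor paths from PriorTherapy to Severity:
  P1: PriorTherapy <- Dosage -> AgeGroup -> Comorbidity <- Outcome -> Treatment <- Severity
  P2: PriorTherapy <- Dosage -> AgeGroup -> Comorbidity <- Treatment <- Severity
  P3: PriorTherapy <- Dosage -> Comorbidity <- Outcome -> Treatment <- Severity
  P4: PriorTherapy <- Dosage -> Comorbidity <- Treatment <- Severity
Each backdoor path contains an unconditioned collider, so every path is already blocked with the empty conditioning set:
  P1: blocked at collider Comorbidity (neither it nor any descendant is in the conditioning set).
  P2: blocked at collider Comorbidity (neither it nor any descendant is in the conditioning set).
  P3: blocked at collider Comorbidity (neither it nor any descendant is in the conditioning set).
  P4: blocked at collider Comorbidity (neither it nor any descendant is in the conditioning set).
The empty set is therefore the unique smallest valid set.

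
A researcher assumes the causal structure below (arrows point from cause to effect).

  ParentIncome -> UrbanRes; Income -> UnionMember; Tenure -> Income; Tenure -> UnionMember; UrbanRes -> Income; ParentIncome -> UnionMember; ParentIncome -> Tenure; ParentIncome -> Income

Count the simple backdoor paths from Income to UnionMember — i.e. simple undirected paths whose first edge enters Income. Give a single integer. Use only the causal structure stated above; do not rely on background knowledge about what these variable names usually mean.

A backdoor path from Income to UnionMember is any simple undirected path whose first edge points into Income (i.e. leaves Income via a parent).
Parents of Income: {ParentIncome, Tenure, UrbanRes}.
Enumerating:
  P1: Income <- ParentIncome -> Tenure -> UnionMember
  P2: Income <- ParentIncome -> UnionMember
  P3: Income <- Tenure <- ParentIncome -> UnionMember
  P4: Income <- Tenure -> UnionMember
  P5: Income <- UrbanRes <- ParentIncome -> Tenure -> UnionMember
  P6: Income <- UrbanRes <- ParentIncome -> UnionMember
That exhausts the simple backdoor paths. Count: 6.

6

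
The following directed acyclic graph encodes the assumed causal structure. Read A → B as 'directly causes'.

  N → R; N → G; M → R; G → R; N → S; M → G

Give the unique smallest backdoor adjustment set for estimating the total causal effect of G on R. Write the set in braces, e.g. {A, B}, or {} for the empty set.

Variables eligible for adjustment (non-descendants of G, excluding G and R): {M, N, S}.
Backdoor paths from G to R:
  P1: G <- M -> R
  P2: G <- N -> R
The empty set is not sufficient: P1 (G <- M -> R) has no collider blocking it and no conditioned non-collider, so it is open.
Try {M, N}:
  P1: blocked at fork node M ∈ conditioning set.
  P2: blocked at fork node N ∈ conditioning set.
{M, N} contains no descendant of G and blocks every backdoor path.
Every element of {M, N} is needed (dropping M leaves P1 open; dropping N leaves P2 open), so no proper subset is valid.
Among all size-2 subsets of the eligible variables, only {M, N} blocks every backdoor path, so it is the unique smallest valid adjustment set.

{M, N}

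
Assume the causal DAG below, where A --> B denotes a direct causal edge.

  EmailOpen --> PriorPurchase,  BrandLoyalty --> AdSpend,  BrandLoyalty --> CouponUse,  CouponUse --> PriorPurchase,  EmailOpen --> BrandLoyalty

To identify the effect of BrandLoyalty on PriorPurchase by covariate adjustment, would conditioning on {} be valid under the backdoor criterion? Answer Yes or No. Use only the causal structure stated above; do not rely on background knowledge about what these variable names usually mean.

No

Backdoor paths from BrandLoyalty to PriorPurchase (paths whose first edge points into BrandLoyalty):
  P1: BrandLoyalty <- EmailOpen -> PriorPurchase
Condition 1 (no descendant of BrandLoyalty in the set): holds — descendants of BrandLoyalty are {AdSpend, CouponUse, PriorPurchase}; none are in {}.
Condition 2 (every backdoor path blocked by {}):
  P1: open — no interior node is in the conditioning set.
{} does not satisfy the backdoor criterion.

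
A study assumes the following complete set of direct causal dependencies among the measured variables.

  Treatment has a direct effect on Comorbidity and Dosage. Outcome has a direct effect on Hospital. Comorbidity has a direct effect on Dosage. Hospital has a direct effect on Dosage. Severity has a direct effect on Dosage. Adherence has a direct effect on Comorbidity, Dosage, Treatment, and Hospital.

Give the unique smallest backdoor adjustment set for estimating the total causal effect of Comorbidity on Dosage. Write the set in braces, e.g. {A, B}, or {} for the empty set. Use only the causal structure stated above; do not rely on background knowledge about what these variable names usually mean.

Variables eligible for adjustment (non-descendants of Comorbidity, excluding Comorbidity and Dosage): {Adherence, Hospital, Outcome, Severity, Treatment}.
Backdoor paths from Comorbidity to Dosage:
  P1: Comorbidity <- Adherence -> Treatment -> Dosage
  P2: Comorbidity <- Adherence -> Hospital -> Dosage
  P3: Comorbidity <- Adherence -> Dosage
  P4: Comorbidity <- Treatment <- Adherence -> Hospital -> Dosage
  P5: Comorbidity <- Treatment <- Adherence -> Dosage
  P6: Comorbidity <- Treatment -> Dosage
The empty set is not sufficient: P1 (Comorbidity <- Adherence -> Treatment -> Dosage) has no collider blocking it and no conditioned non-collider, so it is open.
Try {Adherence, Treatment}:
  P1: blocked at fork node Adherence ∈ conditioning set.
  P2: blocked at fork node Adherence ∈ conditioning set.
  P3: blocked at fork node Adherence ∈ conditioning set.
  P4: blocked at chain node Treatment ∈ conditioning set.
  P5: blocked at chain node Treatment ∈ conditioning set.
  P6: blocked at fork node Treatment ∈ conditioning set.
{Adherence, Treatment} contains no descendant of Comorbidity and blocks every backdoor path.
Every element of {Adherence, Treatment} is needed (dropping Adherence leaves P2 open; dropping Treatment leaves P6 open), so no proper subset is valid.
Among all size-2 subsets of the eligible variables, only {Adherence, Treatment} blocks every backdoor path, so it is the unique smallest valid adjustment set.

{Adherence, Treatment}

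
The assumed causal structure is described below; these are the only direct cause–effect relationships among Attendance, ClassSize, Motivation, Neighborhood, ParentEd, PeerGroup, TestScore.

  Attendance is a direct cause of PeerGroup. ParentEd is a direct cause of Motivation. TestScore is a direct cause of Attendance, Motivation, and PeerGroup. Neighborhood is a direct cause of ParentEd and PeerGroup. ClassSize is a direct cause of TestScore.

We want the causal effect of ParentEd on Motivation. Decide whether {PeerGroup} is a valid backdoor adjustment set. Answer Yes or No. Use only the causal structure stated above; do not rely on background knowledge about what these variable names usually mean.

Backdoor paths from ParentEd to Motivation (paths whose first edge points into ParentEd):
  P1: ParentEd <- Neighborhood -> PeerGroup <- TestScore -> Motivation
  P2: ParentEd <- Neighborhood -> PeerGroup <- Attendance <- TestScore -> Motivation
Condition 1 (no descendant of ParentEd in the set): holds — descendants of ParentEd are {Motivation}; none are in {PeerGroup}.
Condition 2 (every backdoor path blocked by {PeerGroup}):
  P1: open — collider(s) PeerGroup are conditioned on (or have a conditioned descendant) and no non-collider on the path is in the set.
  P2: open — collider(s) PeerGroup are conditioned on (or have a conditioned descendant) and no non-collider on the path is in the set.
{PeerGroup} does not satisfy the backdoor criterion.

No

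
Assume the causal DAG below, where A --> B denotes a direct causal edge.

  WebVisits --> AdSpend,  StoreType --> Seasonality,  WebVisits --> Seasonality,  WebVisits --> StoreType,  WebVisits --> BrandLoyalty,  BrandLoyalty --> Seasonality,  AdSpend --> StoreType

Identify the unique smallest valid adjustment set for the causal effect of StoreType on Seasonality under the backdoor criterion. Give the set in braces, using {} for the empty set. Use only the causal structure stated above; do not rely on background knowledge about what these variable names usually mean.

{WebVisits}

Variables eligible for adjustment (non-descendants of StoreType, excluding StoreType and Seasonality): {AdSpend, BrandLoyalty, WebVisits}.
Backdoor paths from StoreType to Seasonality:
  P1: StoreType <- WebVisits -> BrandLoyalty -> Seasonality
  P2: StoreType <- WebVisits -> Seasonality
  P3: StoreType <- AdSpend <- WebVisits -> BrandLoyalty -> Seasonality
  P4: StoreType <- AdSpend <- WebVisits -> Seasonality
The empty set is not sufficient: P1 (StoreType <- WebVisits -> BrandLoyalty -> Seasonality) has no collider blocking it and no conditioned non-collider, so it is open.
Try {WebVisits}:
  P1: blocked at fork node WebVisits ∈ conditioning set.
  P2: blocked at fork node WebVisits ∈ conditioning set.
  P3: blocked at fork node WebVisits ∈ conditioning set.
  P4: blocked at fork node WebVisits ∈ conditioning set.
{WebVisits} contains no descendant of StoreType and blocks every backdoor path.
No other singleton works — e.g. {AdSpend} leaves P1 open — so {WebVisits} is the unique smallest valid adjustment set.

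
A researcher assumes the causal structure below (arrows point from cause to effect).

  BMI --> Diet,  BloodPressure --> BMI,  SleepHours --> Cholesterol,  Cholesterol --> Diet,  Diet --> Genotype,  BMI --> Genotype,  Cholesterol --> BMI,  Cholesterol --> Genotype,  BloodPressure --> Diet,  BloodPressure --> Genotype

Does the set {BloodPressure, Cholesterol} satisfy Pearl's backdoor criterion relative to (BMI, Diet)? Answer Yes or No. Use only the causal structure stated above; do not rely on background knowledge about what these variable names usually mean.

Yes

Backdoor paths from BMI to Diet (paths whose first edge points into BMI):
  P1: BMI <- BloodPressure -> Diet
  P2: BMI <- BloodPressure -> Genotype <- Cholesterol -> Diet
  P3: BMI <- BloodPressure -> Genotype <- Diet
  P4: BMI <- Cholesterol -> Diet
  P5: BMI <- Cholesterol -> Genotype <- BloodPressure -> Diet
  P6: BMI <- Cholesterol -> Genotype <- Diet
Condition 1 (no descendant of BMI in the set): holds — descendants of BMI are {Diet, Genotype}; none are in {BloodPressure, Cholesterol}.
Condition 2 (every backdoor path blocked by {BloodPressure, Cholesterol}):
  P1: blocked at fork node BloodPressure ∈ conditioning set.
  P2: blocked at fork node BloodPressure ∈ conditioning set.
  P3: blocked at fork node BloodPressure ∈ conditioning set.
  P4: blocked at fork node Cholesterol ∈ conditioning set.
  P5: blocked at fork node Cholesterol ∈ conditioning set.
  P6: blocked at fork node Cholesterol ∈ conditioning set.
{BloodPressure, Cholesterol} satisfies the backdoor criterion.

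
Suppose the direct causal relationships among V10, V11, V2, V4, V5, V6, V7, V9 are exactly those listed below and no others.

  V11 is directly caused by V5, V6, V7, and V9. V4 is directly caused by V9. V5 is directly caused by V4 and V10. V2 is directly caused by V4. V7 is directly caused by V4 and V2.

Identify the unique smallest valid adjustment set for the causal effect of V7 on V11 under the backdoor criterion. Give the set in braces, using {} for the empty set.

Variables eligible for adjustment (non-descendants of V7, excluding V7 and V11): {V10, V2, V4, V5, V6, V9}.
Backdoor paths from V7 to V11:
  P1: V7 <- V4 <- V9 -> V11
  P2: V7 <- V4 -> V5 -> V11
  P3: V7 <- V2 <- V4 <- V9 -> V11
  P4: V7 <- V2 <- V4 -> V5 -> V11
The empty set is not sufficient: P1 (V7 <- V4 <- V9 -> V11) has no collider blocking it and no conditioned non-collider, so it is open.
Try {V4}:
  P1: blocked at chain node V4 ∈ conditioning set.
  P2: blocked at fork node V4 ∈ conditioning set.
  P3: blocked at chain node V4 ∈ conditioning set.
  P4: blocked at fork node V4 ∈ conditioning set.
{V4} contains no descendant of V7 and blocks every backdoor path.
No other singleton works — e.g. {V10} leaves P1 open — so {V4} is the unique smallest valid adjustment set.

{V4}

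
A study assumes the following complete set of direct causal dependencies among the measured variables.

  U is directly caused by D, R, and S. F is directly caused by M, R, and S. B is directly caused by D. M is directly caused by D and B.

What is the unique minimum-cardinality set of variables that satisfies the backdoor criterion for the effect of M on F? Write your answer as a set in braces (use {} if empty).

Variables eligible for adjustment (non-descendants of M, excluding M and F): {B, D, R, S, U}.
Backdoor paths from M to F:
  P1: M <- D -> U <- R -> F
  P2: M <- D -> U <- S -> F
  P3: M <- B <- D -> U <- R -> F
  P4: M <- B <- D -> U <- S -> F
Each backdoor path contains an unconditioned collider, so every path is already blocked with the empty conditioning set:
  P1: blocked at collider U (neither it nor any descendant is in the conditioning set).
  P2: blocked at collider U (neither it nor any descendant is in the conditioning set).
  P3: blocked at collider U (neither it nor any descendant is in the conditioning set).
  P4: blocked at collider U (neither it nor any descendant is in the conditioning set).
The empty set is therefore the unique smallest valid set.

{}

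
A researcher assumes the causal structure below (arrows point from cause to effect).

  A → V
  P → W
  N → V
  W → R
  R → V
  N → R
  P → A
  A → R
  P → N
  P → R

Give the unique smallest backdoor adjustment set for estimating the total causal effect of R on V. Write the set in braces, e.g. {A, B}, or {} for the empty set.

{A, N}

Variables eligible for adjustment (non-descendants of R, excluding R and V): {A, N, P, W}.
Backdoor paths from R to V:
  P1: R <- P -> N -> V
  P2: R <- P -> A -> V
  P3: R <- N <- P -> A -> V
  P4: R <- N -> V
  P5: R <- W <- P -> N -> V
  P6: R <- W <- P -> A -> V
  P7: R <- A <- P -> N -> V
  P8: R <- A -> V
The empty set is not sufficient: P1 (R <- P -> N -> V) has no collider blocking it and no conditioned non-collider, so it is open.
Try {A, N}:
  P1: blocked at chain node N ∈ conditioning set.
  P2: blocked at chain node A ∈ conditioning set.
  P3: blocked at chain node N ∈ conditioning set.
  P4: blocked at fork node N ∈ conditioning set.
  P5: blocked at chain node N ∈ conditioning set.
  P6: blocked at chain node A ∈ conditioning set.
  P7: blocked at chain node A ∈ conditioning set.
  P8: blocked at fork node A ∈ conditioning set.
{A, N} contains no descendant of R and blocks every backdoor path.
Every element of {A, N} is needed (dropping A leaves P2 open; dropping N leaves P1 open), so no proper subset is valid.
Among all size-2 subsets of the eligible variables, only {A, N} blocks every backdoor path, so it is the unique smallest valid adjustment set.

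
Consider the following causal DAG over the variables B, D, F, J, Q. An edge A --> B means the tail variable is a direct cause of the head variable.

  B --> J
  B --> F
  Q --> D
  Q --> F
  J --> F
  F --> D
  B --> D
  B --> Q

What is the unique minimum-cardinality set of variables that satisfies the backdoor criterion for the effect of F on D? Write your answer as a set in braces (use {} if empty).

Variables eligible for adjustment (non-descendants of F, excluding F and D): {B, J, Q}.
Backdoor paths from F to D:
  P1: F <- B -> Q -> D
  P2: F <- B -> D
  P3: F <- J <- B -> Q -> D
  P4: F <- J <- B -> D
  P5: F <- Q <- B -> D
  P6: F <- Q -> D
The empty set is not sufficient: P1 (F <- B -> Q -> D) has no collider blocking it and no conditioned non-collider, so it is open.
Try {B, Q}:
  P1: blocked at fork node B ∈ conditioning set.
  P2: blocked at fork node B ∈ conditioning set.
  P3: blocked at fork node B ∈ conditioning set.
  P4: blocked at fork node B ∈ conditioning set.
  P5: blocked at chain node Q ∈ conditioning set.
  P6: blocked at fork node Q ∈ conditioning set.
{B, Q} contains no descendant of F and blocks every backdoor path.
Every element of {B, Q} is needed (dropping B leaves P2 open; dropping Q leaves P6 open), so no proper subset is valid.
Among all size-2 subsets of the eligible variables, only {B, Q} blocks every backdoor path, so it is the unique smallest valid adjustment set.

{B, Q}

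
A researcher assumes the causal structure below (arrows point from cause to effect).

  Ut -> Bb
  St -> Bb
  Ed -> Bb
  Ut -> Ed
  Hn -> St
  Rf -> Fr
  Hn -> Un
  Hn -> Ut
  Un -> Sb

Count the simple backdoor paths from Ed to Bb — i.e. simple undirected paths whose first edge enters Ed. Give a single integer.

2

A backdoor path from Ed to Bb is any simple undirected path whose first edge points into Ed (i.e. leaves Ed via a parent).
Parents of Ed: {Ut}.
Enumerating:
  P1: Ed <- Ut <- Hn -> St -> Bb
  P2: Ed <- Ut -> Bb
That exhausts the simple backdoor paths. Count: 2.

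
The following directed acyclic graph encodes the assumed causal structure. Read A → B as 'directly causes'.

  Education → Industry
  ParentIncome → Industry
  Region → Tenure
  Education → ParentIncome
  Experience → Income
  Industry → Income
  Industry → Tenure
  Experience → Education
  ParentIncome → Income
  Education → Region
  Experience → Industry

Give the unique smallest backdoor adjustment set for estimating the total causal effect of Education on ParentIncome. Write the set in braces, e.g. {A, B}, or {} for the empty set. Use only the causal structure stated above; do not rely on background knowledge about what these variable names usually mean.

{}

Variables eligible for adjustment (non-descendants of Education, excluding Education and ParentIncome): {Experience}.
Backdoor paths from Education to ParentIncome:
  P1: Education <- Experience -> Industry <- ParentIncome
  P2: Education <- Experience -> Industry -> Income <- ParentIncome
  P3: Education <- Experience -> Income <- ParentIncome
  P4: Education <- Experience -> Income <- Industry <- ParentIncome
Each backdoor path contains an unconditioned collider, so every path is already blocked with the empty conditioning set:
  P1: blocked at collider Industry (neither it nor any descendant is in the conditioning set).
  P2: blocked at collider Income (neither it nor any descendant is in the conditioning set).
  P3: blocked at collider Income (neither it nor any descendant is in the conditioning set).
  P4: blocked at collider Income (neither it nor any descendant is in the conditioning set).
The empty set is therefore the unique smallest valid set.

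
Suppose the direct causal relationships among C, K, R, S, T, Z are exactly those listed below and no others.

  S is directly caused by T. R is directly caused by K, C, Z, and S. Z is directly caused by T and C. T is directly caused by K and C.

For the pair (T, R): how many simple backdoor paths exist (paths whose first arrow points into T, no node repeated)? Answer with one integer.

A backdoor path from T to R is any simple undirected path whose first edge points into T (i.e. leaves T via a parent).
Parents of T: {C, K}.
Enumerating:
  P1: T <- K -> R
  P2: T <- C -> Z -> R
  P3: T <- C -> R
That exhausts the simple backdoor paths. Count: 3.

3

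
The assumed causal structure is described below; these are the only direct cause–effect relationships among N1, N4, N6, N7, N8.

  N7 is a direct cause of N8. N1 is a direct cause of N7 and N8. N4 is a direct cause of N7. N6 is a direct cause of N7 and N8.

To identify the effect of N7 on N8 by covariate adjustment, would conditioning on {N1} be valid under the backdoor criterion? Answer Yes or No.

No

Backdoor paths from N7 to N8 (paths whose first edge points into N7):
  P1: N7 <- N1 -> N8
  P2: N7 <- N6 -> N8
Condition 1 (no descendant of N7 in the set): holds — descendants of N7 are {N8}; none are in {N1}.
Condition 2 (every backdoor path blocked by {N1}):
  P1: blocked at fork node N1 ∈ conditioning set.
  P2: open — no interior node is in the conditioning set.
{N1} does not satisfy the backdoor criterion.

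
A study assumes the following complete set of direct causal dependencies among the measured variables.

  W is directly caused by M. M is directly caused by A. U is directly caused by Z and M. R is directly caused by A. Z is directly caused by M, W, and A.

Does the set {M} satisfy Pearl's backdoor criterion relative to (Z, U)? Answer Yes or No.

Backdoor paths from Z to U (paths whose first edge points into Z):
  P1: Z <- A -> M -> U
  P2: Z <- M -> U
  P3: Z <- W <- M -> U
Condition 1 (no descendant of Z in the set): holds — descendants of Z are {U}; none are in {M}.
Condition 2 (every backdoor path blocked by {M}):
  P1: blocked at chain node M ∈ conditioning set.
  P2: blocked at fork node M ∈ conditioning set.
  P3: blocked at fork node M ∈ conditioning set.
{M} satisfies the backdoor criterion.

Yes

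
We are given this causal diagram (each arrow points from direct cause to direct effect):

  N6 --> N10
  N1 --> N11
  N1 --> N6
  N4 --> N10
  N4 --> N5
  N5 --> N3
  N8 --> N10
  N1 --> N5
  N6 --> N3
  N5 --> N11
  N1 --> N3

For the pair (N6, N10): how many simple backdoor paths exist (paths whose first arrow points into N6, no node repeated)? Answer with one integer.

A backdoor path from N6 to N10 is any simple undirected path whose first edge points into N6 (i.e. leaves N6 via a parent).
Parents of N6: {N1}.
Enumerating:
  P1: N6 <- N1 -> N5 <- N4 -> N10
  P2: N6 <- N1 -> N11 <- N5 <- N4 -> N10
  P3: N6 <- N1 -> N3 <- N5 <- N4 -> N10
That exhausts the simple backdoor paths. Count: 3.

3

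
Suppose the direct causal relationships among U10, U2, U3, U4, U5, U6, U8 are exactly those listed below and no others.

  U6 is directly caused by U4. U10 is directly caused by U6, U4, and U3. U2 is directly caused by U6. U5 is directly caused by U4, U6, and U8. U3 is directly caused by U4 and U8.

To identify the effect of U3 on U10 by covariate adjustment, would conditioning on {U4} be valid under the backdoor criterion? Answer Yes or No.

Backdoor paths from U3 to U10 (paths whose first edge points into U3):
  P1: U3 <- U4 -> U6 -> U10
  P2: U3 <- U4 -> U5 <- U6 -> U10
  P3: U3 <- U4 -> U10
  P4: U3 <- U8 -> U5 <- U4 -> U6 -> U10
  P5: U3 <- U8 -> U5 <- U4 -> U10
  P6: U3 <- U8 -> U5 <- U6 <- U4 -> U10
  P7: U3 <- U8 -> U5 <- U6 -> U10
Condition 1 (no descendant of U3 in the set): holds — descendants of U3 are {U10}; none are in {U4}.
Condition 2 (every backdoor path blocked by {U4}):
  P1: blocked at fork node U4 ∈ conditioning set.
  P2: blocked at fork node U4 ∈ conditioning set.
  P3: blocked at fork node U4 ∈ conditioning set.
  P4: blocked at collider U5 (neither it nor any descendant is in the conditioning set).
  P5: blocked at collider U5 (neither it nor any descendant is in the conditioning set).
  P6: blocked at collider U5 (neither it nor any descendant is in the conditioning set).
  P7: blocked at collider U5 (neither it nor any descendant is in the conditioning set).
{U4} satisfies the backdoor criterion.

Yes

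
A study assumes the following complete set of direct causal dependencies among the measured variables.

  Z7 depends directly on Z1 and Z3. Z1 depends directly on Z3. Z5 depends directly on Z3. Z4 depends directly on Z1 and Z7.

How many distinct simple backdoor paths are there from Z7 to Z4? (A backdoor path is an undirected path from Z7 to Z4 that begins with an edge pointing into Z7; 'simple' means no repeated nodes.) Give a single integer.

A backdoor path from Z7 to Z4 is any simple undirected path whose first edge points into Z7 (i.e. leaves Z7 via a parent).
Parents of Z7: {Z1, Z3}.
Enumerating:
  P1: Z7 <- Z3 -> Z1 -> Z4
  P2: Z7 <- Z1 -> Z4
That exhausts the simple backdoor paths. Count: 2.

2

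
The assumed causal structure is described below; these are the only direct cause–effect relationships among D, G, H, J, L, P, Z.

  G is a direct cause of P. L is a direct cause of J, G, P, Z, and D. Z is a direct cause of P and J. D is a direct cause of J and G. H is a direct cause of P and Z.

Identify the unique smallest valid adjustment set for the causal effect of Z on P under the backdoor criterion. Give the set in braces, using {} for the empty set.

Variables eligible for adjustment (non-descendants of Z, excluding Z and P): {D, G, H, L}.
Backdoor paths from Z to P:
  P1: Z <- L -> D -> G -> P
  P2: Z <- L -> G -> P
  P3: Z <- L -> P
  P4: Z <- L -> J <- D -> G -> P
  P5: Z <- H -> P
The empty set is not sufficient: P1 (Z <- L -> D -> G -> P) has no collider blocking it and no conditioned non-collider, so it is open.
Try {H, L}:
  P1: blocked at fork node L ∈ conditioning set.
  P2: blocked at fork node L ∈ conditioning set.
  P3: blocked at fork node L ∈ conditioning set.
  P4: blocked at fork node L ∈ conditioning set.
  P5: blocked at fork node H ∈ conditioning set.
{H, L} contains no descendant of Z and blocks every backdoor path.
Every element of {H, L} is needed (dropping H leaves P5 open; dropping L leaves P1 open), so no proper subset is valid.
Among all size-2 subsets of the eligible variables, only {H, L} blocks every backdoor path, so it is the unique smallest valid adjustment set.

{H, L}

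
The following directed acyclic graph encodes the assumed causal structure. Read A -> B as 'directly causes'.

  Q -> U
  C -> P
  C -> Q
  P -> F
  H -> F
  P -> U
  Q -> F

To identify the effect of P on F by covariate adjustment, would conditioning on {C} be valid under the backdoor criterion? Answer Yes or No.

Yes

Backdoor paths from P to F (paths whose first edge points into P):
  P1: P <- C -> Q -> F
Condition 1 (no descendant of P in the set): holds — descendants of P are {F, U}; none are in {C}.
Condition 2 (every backdoor path blocked by {C}):
  P1: blocked at fork node C ∈ conditioning set.
{C} satisfies the backdoor criterion.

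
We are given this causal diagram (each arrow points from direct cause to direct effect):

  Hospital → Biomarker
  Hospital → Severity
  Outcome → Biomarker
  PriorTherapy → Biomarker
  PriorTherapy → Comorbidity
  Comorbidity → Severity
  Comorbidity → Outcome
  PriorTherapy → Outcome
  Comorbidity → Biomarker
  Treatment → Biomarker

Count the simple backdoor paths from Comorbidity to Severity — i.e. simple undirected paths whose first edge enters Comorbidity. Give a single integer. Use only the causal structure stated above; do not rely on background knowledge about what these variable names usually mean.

A backdoor path from Comorbidity to Severity is any simple undirected path whose first edge points into Comorbidity (i.e. leaves Comorbidity via a parent).
Parents of Comorbidity: {PriorTherapy}.
Enumerating:
  P1: Comorbidity <- PriorTherapy -> Outcome -> Biomarker <- Hospital -> Severity
  P2: Comorbidity <- PriorTherapy -> Biomarker <- Hospital -> Severity
That exhausts the simple backdoor paths. Count: 2.

2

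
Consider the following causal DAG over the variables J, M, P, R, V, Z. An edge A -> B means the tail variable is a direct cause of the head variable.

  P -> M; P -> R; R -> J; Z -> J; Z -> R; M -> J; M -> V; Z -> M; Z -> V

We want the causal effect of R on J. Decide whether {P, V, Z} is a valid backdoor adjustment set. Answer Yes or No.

Backdoor paths from R to J (paths whose first edge points into R):
  P1: R <- Z -> M -> J
  P2: R <- Z -> V <- M -> J
  P3: R <- Z -> J
  P4: R <- P -> M <- Z -> J
  P5: R <- P -> M -> V <- Z -> J
  P6: R <- P -> M -> J
Condition 1 (no descendant of R in the set): holds — descendants of R are {J}; none are in {P, V, Z}.
Condition 2 (every backdoor path blocked by {P, V, Z}):
  P1: blocked at fork node Z ∈ conditioning set.
  P2: blocked at fork node Z ∈ conditioning set.
  P3: blocked at fork node Z ∈ conditioning set.
  P4: blocked at fork node P ∈ conditioning set.
  P5: blocked at fork node P ∈ conditioning set.
  P6: blocked at fork node P ∈ conditioning set.
{P, V, Z} satisfies the backdoor criterion.

Yes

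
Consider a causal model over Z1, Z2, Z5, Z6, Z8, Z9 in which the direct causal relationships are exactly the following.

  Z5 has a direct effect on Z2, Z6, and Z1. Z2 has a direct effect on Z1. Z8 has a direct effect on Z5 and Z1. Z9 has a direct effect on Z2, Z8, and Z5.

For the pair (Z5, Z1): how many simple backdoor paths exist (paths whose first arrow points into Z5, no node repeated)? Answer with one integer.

A backdoor path from Z5 to Z1 is any simple undirected path whose first edge points into Z5 (i.e. leaves Z5 via a parent).
Parents of Z5: {Z8, Z9}.
Enumerating:
  P1: Z5 <- Z9 -> Z8 -> Z1
  P2: Z5 <- Z9 -> Z2 -> Z1
  P3: Z5 <- Z8 <- Z9 -> Z2 -> Z1
  P4: Z5 <- Z8 -> Z1
That exhausts the simple backdoor paths. Count: 4.

4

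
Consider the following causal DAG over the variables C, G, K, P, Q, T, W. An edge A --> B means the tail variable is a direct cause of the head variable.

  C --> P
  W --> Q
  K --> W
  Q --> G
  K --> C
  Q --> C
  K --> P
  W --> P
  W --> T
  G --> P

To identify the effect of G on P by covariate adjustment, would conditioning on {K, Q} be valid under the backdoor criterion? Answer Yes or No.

Yes

Backdoor paths from G to P (paths whose first edge points into G):
  P1: G <- Q <- W <- K -> C -> P
  P2: G <- Q <- W <- K -> P
  P3: G <- Q <- W -> P
  P4: G <- Q -> C <- K -> W -> P
  P5: G <- Q -> C <- K -> P
  P6: G <- Q -> C -> P
Condition 1 (no descendant of G in the set): holds — descendants of G are {P}; none are in {K, Q}.
Condition 2 (every backdoor path blocked by {K, Q}):
  P1: blocked at chain node Q ∈ conditioning set.
  P2: blocked at chain node Q ∈ conditioning set.
  P3: blocked at chain node Q ∈ conditioning set.
  P4: blocked at fork node Q ∈ conditioning set.
  P5: blocked at fork node Q ∈ conditioning set.
  P6: blocked at fork node Q ∈ conditioning set.
{K, Q} satisfies the backdoor criterion.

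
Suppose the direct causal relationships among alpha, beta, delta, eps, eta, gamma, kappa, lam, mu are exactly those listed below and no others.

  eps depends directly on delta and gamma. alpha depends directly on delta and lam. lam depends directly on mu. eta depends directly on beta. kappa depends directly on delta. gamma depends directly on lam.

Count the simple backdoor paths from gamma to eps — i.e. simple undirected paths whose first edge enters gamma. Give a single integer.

A backdoor path from gamma to eps is any simple undirected path whose first edge points into gamma (i.e. leaves gamma via a parent).
Parents of gamma: {lam}.
Enumerating:
  P1: gamma <- lam -> alpha <- delta -> eps
That exhausts the simple backdoor paths. Count: 1.

1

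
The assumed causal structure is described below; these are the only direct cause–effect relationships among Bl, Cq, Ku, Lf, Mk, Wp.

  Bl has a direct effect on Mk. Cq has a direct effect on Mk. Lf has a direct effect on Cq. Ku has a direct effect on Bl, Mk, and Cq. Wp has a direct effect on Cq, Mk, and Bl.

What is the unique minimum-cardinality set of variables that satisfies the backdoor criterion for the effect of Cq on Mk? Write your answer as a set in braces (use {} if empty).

{Ku, Wp}

Variables eligible for adjustment (non-descendants of Cq, excluding Cq and Mk): {Bl, Ku, Lf, Wp}.
Backdoor paths from Cq to Mk:
  P1: Cq <- Wp -> Bl <- Ku -> Mk
  P2: Cq <- Wp -> Bl -> Mk
  P3: Cq <- Wp -> Mk
  P4: Cq <- Ku -> Bl <- Wp -> Mk
  P5: Cq <- Ku -> Bl -> Mk
  P6: Cq <- Ku -> Mk
The empty set is not sufficient: P2 (Cq <- Wp -> Bl -> Mk) has no collider blocking it and no conditioned non-collider, so it is open.
Try {Ku, Wp}:
  P1: blocked at fork node Wp ∈ conditioning set.
  P2: blocked at fork node Wp ∈ conditioning set.
  P3: blocked at fork node Wp ∈ conditioning set.
  P4: blocked at fork node Ku ∈ conditioning set.
  P5: blocked at fork node Ku ∈ conditioning set.
  P6: blocked at fork node Ku ∈ conditioning set.
{Ku, Wp} contains no descendant of Cq and blocks every backdoor path.
Every element of {Ku, Wp} is needed (dropping Ku leaves P5 open; dropping Wp leaves P2 open), so no proper subset is valid.
Among all size-2 subsets of the eligible variables, only {Ku, Wp} blocks every backdoor path, so it is the unique smallest valid adjustment set.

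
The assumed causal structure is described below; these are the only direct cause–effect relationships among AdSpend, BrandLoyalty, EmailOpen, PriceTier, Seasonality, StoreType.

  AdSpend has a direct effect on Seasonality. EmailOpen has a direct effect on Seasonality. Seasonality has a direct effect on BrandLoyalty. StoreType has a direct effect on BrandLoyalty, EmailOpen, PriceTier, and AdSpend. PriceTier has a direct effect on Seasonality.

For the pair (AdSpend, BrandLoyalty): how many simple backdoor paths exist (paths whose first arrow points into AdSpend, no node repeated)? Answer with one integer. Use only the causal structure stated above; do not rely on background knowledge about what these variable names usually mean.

3

A backdoor path from AdSpend to BrandLoyalty is any simple undirected path whose first edge points into AdSpend (i.e. leaves AdSpend via a parent).
Parents of AdSpend: {StoreType}.
Enumerating:
  P1: AdSpend <- StoreType -> EmailOpen -> Seasonality -> BrandLoyalty
  P2: AdSpend <- StoreType -> PriceTier -> Seasonality -> BrandLoyalty
  P3: AdSpend <- StoreType -> BrandLoyalty
That exhausts the simple backdoor paths. Count: 3.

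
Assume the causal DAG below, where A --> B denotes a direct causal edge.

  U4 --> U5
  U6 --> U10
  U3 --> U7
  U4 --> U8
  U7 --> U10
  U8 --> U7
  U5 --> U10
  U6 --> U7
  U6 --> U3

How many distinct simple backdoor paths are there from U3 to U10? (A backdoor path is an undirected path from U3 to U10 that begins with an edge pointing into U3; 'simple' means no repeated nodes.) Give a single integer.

3

A backdoor path from U3 to U10 is any simple undirected path whose first edge points into U3 (i.e. leaves U3 via a parent).
Parents of U3: {U6}.
Enumerating:
  P1: U3 <- U6 -> U7 <- U8 <- U4 -> U5 -> U10
  P2: U3 <- U6 -> U7 -> U10
  P3: U3 <- U6 -> U10
That exhausts the simple backdoor paths. Count: 3.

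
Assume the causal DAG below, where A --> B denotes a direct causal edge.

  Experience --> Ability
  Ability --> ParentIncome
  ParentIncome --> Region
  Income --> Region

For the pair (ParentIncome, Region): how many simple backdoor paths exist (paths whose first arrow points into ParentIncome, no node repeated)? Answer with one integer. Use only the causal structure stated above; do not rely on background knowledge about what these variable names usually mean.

A backdoor path from ParentIncome to Region is any simple undirected path whose first edge points into ParentIncome (i.e. leaves ParentIncome via a parent).
Parents of ParentIncome: {Ability}.
No simple path from any parent of ParentIncome reaches Region without revisiting ParentIncome, so there are no backdoor paths.

0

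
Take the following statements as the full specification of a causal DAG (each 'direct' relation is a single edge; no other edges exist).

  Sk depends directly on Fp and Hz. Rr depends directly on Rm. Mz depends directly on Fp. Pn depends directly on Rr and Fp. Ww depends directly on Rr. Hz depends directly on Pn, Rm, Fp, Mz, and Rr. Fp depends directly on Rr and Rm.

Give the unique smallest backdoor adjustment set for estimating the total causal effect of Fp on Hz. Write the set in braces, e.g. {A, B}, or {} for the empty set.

Variables eligible for adjustment (non-descendants of Fp, excluding Fp and Hz): {Rm, Rr, Ww}.
Backdoor paths from Fp to Hz:
  P1: Fp <- Rm -> Rr -> Pn -> Hz
  P2: Fp <- Rm -> Rr -> Hz
  P3: Fp <- Rm -> Hz
  P4: Fp <- Rr <- Rm -> Hz
  P5: Fp <- Rr -> Pn -> Hz
  P6: Fp <- Rr -> Hz
The empty set is not sufficient: P1 (Fp <- Rm -> Rr -> Pn -> Hz) has no collider blocking it and no conditioned non-collider, so it is open.
Try {Rm, Rr}:
  P1: blocked at fork node Rm ∈ conditioning set.
  P2: blocked at fork node Rm ∈ conditioning set.
  P3: blocked at fork node Rm ∈ conditioning set.
  P4: blocked at chain node Rr ∈ conditioning set.
  P5: blocked at fork node Rr ∈ conditioning set.
  P6: blocked at fork node Rr ∈ conditioning set.
{Rm, Rr} contains no descendant of Fp and blocks every backdoor path.
Every element of {Rm, Rr} is needed (dropping Rm leaves P3 open; dropping Rr leaves P5 open), so no proper subset is valid.
Among all size-2 subsets of the eligible variables, only {Rm, Rr} blocks every backdoor path, so it is the unique smallest valid adjustment set.

{Rm, Rr}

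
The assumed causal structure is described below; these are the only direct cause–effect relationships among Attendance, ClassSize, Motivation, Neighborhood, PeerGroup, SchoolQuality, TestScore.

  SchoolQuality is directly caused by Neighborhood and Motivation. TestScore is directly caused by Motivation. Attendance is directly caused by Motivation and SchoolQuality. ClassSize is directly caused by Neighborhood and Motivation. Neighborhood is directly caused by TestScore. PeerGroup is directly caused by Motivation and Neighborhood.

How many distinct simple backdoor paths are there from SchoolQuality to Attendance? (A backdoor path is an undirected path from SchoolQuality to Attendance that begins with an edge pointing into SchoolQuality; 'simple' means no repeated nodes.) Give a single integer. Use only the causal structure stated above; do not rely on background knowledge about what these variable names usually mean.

A backdoor path from SchoolQuality to Attendance is any simple undirected path whose first edge points into SchoolQuality (i.e. leaves SchoolQuality via a parent).
Parents of SchoolQuality: {Motivation, Neighborhood}.
Enumerating:
  P1: SchoolQuality <- Motivation -> Attendance
  P2: SchoolQuality <- Neighborhood <- TestScore <- Motivation -> Attendance
  P3: SchoolQuality <- Neighborhood -> PeerGroup <- Motivation -> Attendance
  P4: SchoolQuality <- Neighborhood -> ClassSize <- Motivation -> Attendance
That exhausts the simple backdoor paths. Count: 4.

4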